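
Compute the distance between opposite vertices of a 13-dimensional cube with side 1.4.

d = √(1.4² + 1.4² + ... + 1.4²) [13 terms] = √(13·1.4²) = 1.4√13 ≈ 5.04777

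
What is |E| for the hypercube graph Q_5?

Number of 1-faces = C(5,1)·2^(5-1) = 5·16 = 80.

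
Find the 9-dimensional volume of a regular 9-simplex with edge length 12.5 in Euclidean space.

Volume = 12.5^9 · √(10/2^9) / 9! ≈ 2869.41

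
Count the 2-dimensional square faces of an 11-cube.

Choose 2 of 11 axes to span the face (C(11,2) = 55 ways), then fix each of the remaining 9 coordinates at one of its two extreme values (2^9 = 512 ways): 55·512 = 28160.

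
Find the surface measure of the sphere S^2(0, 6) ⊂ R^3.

S_3(6) = 2·π^(3/2)·(6)^2 / Γ(3/2) = 4πr² = 4π·(6)² ≈ 452.389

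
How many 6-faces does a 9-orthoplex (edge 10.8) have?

Number of 6-faces = 2^(6+1) · C(9,6+1) = 128 · 36 = 4608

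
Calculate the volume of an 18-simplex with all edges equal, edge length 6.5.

V_18 = √(19) · 6.5^18 / (18! · 2^(18/2)) ≈ 0.000570435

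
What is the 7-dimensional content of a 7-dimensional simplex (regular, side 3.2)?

V_7 = √(8) · 3.2^7 / (7! · 2^(7/2)) ≈ 0.170435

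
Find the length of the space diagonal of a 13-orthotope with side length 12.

d = √(12² + 12² + ... + 12²) [13 terms] = √(13·12²) = 12√13 ≈ 43.2666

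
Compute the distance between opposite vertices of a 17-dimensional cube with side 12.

||(12,12,...,12)|| = √(17)·12 ≈ 49.4773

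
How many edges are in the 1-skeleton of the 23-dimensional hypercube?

The 23-cube has n·2^(n-1) = 23·2^22 = 23·4194304 = 96468992 edges.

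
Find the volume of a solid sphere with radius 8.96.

The n-ball volume is π^(n/2)·r^n/Γ(n/2+1). With n=3, r=8.96: V ≈ 3013.09.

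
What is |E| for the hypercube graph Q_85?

The 85-cube has n·2^(n-1) = 85·2^84 = 85·19342813113834066795298816 = 1644139114675895677600399360 edges.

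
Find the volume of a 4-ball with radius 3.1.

V_4(3.1) = π^(4/2) · (3.1)^4 / Γ(4/2 + 1) ≈ 455.739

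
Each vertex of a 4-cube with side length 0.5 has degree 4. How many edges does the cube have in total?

Number of 1-faces = C(4,1)·2^(4-1) = 4·8 = 32.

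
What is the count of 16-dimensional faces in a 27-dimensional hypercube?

Number of 16-faces = C(27,16) · 2^(27-16) = 13037895 · 2048 = 26701608960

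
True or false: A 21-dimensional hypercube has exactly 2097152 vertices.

True. The 21-cube has 2^21 = 2097152 vertices.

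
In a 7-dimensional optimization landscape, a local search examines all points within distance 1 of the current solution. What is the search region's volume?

V_7(1) = π^(7/2) · (1)^7 / Γ(7/2 + 1) = 16·π^3/105 ≈ 4.72477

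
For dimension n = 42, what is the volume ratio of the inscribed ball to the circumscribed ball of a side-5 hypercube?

Volume scales as r^n, and r_in/r_out = 1/√42, giving (1/√42)^42 ≈ 8.1614e-35.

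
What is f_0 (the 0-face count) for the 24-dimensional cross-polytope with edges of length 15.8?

f_0(24-orthoplex) = 2^1 · (24 choose 1) = 48.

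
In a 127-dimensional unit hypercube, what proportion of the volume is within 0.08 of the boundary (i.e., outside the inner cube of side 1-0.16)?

Shell fraction = 1 - (1-0.16)^127 ≈ 1 - 2.418e-10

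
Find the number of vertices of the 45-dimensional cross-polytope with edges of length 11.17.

Number of vertices = 2n = 90.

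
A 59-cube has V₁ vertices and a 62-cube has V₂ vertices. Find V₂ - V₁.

V₁ = 2^59 = 576460752303423488. V₂ = 2^62 = 4611686018427387904. V₂ - V₁ = 4035225266123964416.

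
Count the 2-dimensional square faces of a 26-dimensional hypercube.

f_2(26-cube) = (26 choose 2) · 2^24 = 5452595200.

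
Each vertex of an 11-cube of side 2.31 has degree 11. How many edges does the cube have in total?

An n-cube has n·2^(n-1) edges. With n = 11: 11·1024 = 11264.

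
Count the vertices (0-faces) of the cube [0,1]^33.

Each vertex is a binary string of length 33, so there are 2^33 = 8589934592.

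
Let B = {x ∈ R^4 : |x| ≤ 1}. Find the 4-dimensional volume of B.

Volume = π^{4/2}·(1)^4/Γ(3) = π^2/2 ≈ 4.9348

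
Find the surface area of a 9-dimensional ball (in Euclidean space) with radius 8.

The surface area of an n-ball is 2π^(n/2) r^(n-1) / Γ(n/2). For n=9, r=8: 536870912·π^4/105 ≈ 4.98058e+08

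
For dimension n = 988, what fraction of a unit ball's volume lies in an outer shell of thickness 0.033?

1 - (1-0.033)^988 ≈ 1 - 3.994e-15 ≈ (100 - 4e-13)%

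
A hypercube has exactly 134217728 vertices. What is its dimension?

n = log_2(134217728) = 27.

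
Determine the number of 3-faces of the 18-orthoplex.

Number of 3-faces = 2^(3+1) · C(18,3+1) = 16 · 3060 = 48960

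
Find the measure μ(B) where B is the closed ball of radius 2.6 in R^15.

The n-ball volume is π^(n/2)·r^n/Γ(n/2+1). With n=15, r=2.6: V ≈ 639779.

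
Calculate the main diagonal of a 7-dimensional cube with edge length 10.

||(10,10,...,10)|| = √(7)·10 ≈ 26.4575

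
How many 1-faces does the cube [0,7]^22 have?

Each of the 2^22 = 4194304 vertices has degree 22; total edges = 22·2^22/2 = 46137344.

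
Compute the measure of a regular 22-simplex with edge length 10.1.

V = (10.1^22 / 22!) · √((22+1) / 2^22) ≈ 0.0259321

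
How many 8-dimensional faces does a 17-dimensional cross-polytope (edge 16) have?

Each 8-face is the convex hull of 9 vertices, one chosen as ±e_i from each of 9 distinct axes: 2^9·C(17,9) = 12446720.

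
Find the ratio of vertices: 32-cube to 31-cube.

The 32-cube has 2^32 = 4294967296 vertices. The 31-cube has 2^31 = 2147483648 vertices. Ratio: 4294967296/2147483648 = 2.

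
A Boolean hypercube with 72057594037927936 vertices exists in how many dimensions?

n = log_2(72057594037927936) = 56.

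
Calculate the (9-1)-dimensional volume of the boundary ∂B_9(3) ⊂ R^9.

S_9(3) = 2·π^(9/2)·(3)^8 / Γ(9/2) = 69984·π^4/35 ≈ 194774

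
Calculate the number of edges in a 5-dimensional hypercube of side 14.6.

Number of 1-faces = C(5,1)·2^(5-1) = 5·16 = 80.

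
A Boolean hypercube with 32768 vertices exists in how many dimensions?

The n-cube has 2^n vertices, and 32768 = 2^15, so n = 15.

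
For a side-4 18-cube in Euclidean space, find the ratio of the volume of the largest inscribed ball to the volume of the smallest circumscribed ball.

Volume scales as r^n, and r_in/r_out = 1/√18, giving (1/√18)^18 ≈ 5.04136e-12.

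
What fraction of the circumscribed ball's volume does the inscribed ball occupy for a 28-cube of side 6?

The radii are 6/2 and 6√28/2, so the volume ratio is (1/√28)^28 = 28^{-28/2} ≈ 5.49272e-21.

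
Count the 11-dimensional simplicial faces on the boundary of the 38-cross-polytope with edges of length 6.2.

Each 11-face is the convex hull of 12 vertices, one chosen as ±e_i from each of 12 distinct axes: 2^12·C(38,12) = 11089818206208.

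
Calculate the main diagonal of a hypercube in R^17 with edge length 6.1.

||(6.1,6.1,...,6.1)|| = √(17)·6.1 ≈ 25.1509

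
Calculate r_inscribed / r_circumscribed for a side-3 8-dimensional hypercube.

For an n-cube of any side s, the inradius is s/2 and the circumradius is s√n/2, so the ratio is 1/√8 ≈ 0.353553.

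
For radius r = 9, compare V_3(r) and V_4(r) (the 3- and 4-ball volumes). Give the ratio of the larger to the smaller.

V_3(9) ≈ 3053.63, V_4(9) ≈ 32377.2. The 4-ball is larger by a factor of 10.6.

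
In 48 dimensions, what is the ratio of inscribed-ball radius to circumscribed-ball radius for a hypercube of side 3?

r_in / r_out = (3/2) / (3√48/2) = 1/√48 ≈ 0.144338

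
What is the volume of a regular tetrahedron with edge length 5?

Volume = (√2/12) · 5³ = 14.7314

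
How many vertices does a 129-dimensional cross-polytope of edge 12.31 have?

Number of vertices = 2n = 258.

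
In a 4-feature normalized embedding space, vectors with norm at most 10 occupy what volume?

V_4(10) = π^(4/2) · (10)^4 / Γ(4/2 + 1) = 5000·π^2 ≈ 49348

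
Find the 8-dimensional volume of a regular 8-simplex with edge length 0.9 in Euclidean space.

For a regular n-simplex with edge a, V = (a^n / n!)·√((n+1)/2^n). With a=0.9, n=8: V ≈ 2.0018e-06.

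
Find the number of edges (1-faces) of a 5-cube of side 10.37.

An n-cube has C(n,k)·2^(n-k) k-faces. Here C(5,1)·2^4 = 5·16 = 80.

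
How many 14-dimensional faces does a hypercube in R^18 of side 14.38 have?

f_14(18-cube) = (18 choose 14) · 2^4 = 48960.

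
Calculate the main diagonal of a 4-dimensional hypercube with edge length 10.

Diagonal = √4 · 10 = 20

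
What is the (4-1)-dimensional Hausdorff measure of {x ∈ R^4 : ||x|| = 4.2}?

S_4(4.2) = 2·π^(4/2)·(4.2)^3 / Γ(4/2) ≈ 1462.44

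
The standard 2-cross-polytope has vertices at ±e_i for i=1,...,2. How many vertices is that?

The 2-dimensional cross-polytope has 2n = 2·2 = 4 vertices.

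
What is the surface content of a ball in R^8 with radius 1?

S = n·V_n(r)/r = 8·V_8(1)/1 (volume-to-surface relation), giving π^4/3 ≈ 32.4697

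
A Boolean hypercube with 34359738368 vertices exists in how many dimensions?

n = log_2(34359738368) = 35.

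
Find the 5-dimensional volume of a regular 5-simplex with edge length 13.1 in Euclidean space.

V_5 = √(6) · 13.1^5 / (5! · 2^(5/2)) ≈ 1392.12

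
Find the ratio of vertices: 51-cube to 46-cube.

The 51-cube has 2^51 = 2251799813685248 vertices. The 46-cube has 2^46 = 70368744177664 vertices. Ratio: 2251799813685248/70368744177664 = 32.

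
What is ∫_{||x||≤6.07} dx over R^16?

Volume = π^{16/2}·(6.07)^16/Γ(9) ≈ 7.99277e+11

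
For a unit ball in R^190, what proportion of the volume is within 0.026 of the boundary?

Shell fraction = 1 - (1-0.026)^190 ≈ 0.993298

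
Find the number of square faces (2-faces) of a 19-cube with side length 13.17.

An n-cube has C(n,k)·2^(n-k) k-faces. Here C(19,2)·2^17 = 171·131072 = 22413312.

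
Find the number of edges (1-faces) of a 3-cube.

An n-cube has C(n,k)·2^(n-k) k-faces. Here C(3,1)·2^2 = 3·4 = 12.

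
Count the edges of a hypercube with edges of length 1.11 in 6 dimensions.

The 6-cube has n·2^(n-1) = 6·2^5 = 6·32 = 192 edges.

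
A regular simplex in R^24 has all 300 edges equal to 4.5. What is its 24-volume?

Volume = 4.5^24 · √(25/2^24) / 24! ≈ 9.35416e-12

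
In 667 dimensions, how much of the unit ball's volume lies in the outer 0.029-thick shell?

V(inner)/V(outer) = ((1-0.029)/1)^667 ≈ 2.987e-09, so the shell fraction is 0.999999997.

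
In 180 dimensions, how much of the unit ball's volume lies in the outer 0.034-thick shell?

1 - (1-0.034)^180 ≈ 0.998024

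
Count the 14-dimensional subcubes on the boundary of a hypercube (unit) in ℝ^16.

Choose 14 of 16 axes to span the face (C(16,14) = 120 ways), then fix each of the remaining 2 coordinates at one of its two extreme values (2^2 = 4 ways): 120·4 = 480.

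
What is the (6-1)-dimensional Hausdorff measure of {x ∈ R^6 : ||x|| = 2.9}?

S_6(2.9) = 2·π^(6/2)·(2.9)^5 / Γ(6/2) ≈ 6359.74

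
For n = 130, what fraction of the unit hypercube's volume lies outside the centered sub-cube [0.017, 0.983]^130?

Shell fraction = 1 - (1-0.034)^130 ≈ 0.988856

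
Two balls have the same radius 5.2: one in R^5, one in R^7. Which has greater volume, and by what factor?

V_5(5.2) ≈ 20013.1, V_7(5.2) ≈ 485740. The 7-ball is larger by a factor of 24.27.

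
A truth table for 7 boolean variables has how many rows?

An n-cube has 2^n vertices; for n = 7 that is 2^7 = 128.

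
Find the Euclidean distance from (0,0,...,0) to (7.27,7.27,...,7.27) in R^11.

d = √(7.27² + 7.27² + ... + 7.27²) [11 terms] = √(11·7.27²) = 7.27√11 ≈ 24.1119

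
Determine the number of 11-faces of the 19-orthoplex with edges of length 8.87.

Each 11-face is the convex hull of 12 vertices, one chosen as ±e_i from each of 12 distinct axes: 2^12·C(19,12) = 206389248.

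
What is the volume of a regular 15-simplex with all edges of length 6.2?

V = (6.2^15 / 15!) · √((15+1) / 2^15) ≈ 0.012993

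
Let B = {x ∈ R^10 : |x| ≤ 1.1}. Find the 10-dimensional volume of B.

The n-ball volume is π^(n/2)·r^n/Γ(n/2+1). With n=10, r=1.1: V ≈ 6.61447.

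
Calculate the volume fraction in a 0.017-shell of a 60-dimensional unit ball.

Shell fraction = 1 - (1-0.017)^60 ≈ 0.642553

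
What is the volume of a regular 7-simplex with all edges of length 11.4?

Volume = 11.4^7 · √(8/2^7) / 7! ≈ 1241.2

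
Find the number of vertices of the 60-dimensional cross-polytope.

An n-cross-polytope has 2n vertices; here n = 60, giving 120.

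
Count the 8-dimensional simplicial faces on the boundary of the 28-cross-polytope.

Number of 8-faces = 2^(8+1) · C(28,8+1) = 512 · 6906900 = 3536332800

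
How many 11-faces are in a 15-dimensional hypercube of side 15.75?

An n-cube has C(n,k)·2^(n-k) k-faces. Here C(15,11)·2^4 = 1365·16 = 21840.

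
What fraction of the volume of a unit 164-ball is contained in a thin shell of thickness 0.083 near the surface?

Shell fraction = 1 - (1-0.083)^164 ≈ 0.9999993261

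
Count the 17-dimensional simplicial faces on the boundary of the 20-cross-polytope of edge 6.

Each 17-face is the convex hull of 18 vertices, one chosen as ±e_i from each of 18 distinct axes: 2^18·C(20,18) = 49807360.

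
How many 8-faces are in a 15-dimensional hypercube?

An n-cube has C(n,k)·2^(n-k) k-faces. Here C(15,8)·2^7 = 6435·128 = 823680.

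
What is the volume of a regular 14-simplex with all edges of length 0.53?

For a regular n-simplex with edge a, V = (a^n / n!)·√((n+1)/2^n). With a=0.53, n=14: V ≈ 4.78949e-17.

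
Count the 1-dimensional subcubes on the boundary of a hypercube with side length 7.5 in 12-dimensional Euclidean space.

Choose 1 of 12 axes to span the face (C(12,1) = 12 ways), then fix each of the remaining 11 coordinates at one of its two extreme values (2^11 = 2048 ways): 12·2048 = 24576.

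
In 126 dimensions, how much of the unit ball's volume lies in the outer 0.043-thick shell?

Shell fraction = 1 - (1-0.043)^126 ≈ 0.996065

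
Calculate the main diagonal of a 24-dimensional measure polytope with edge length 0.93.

d = √(0.93² + 0.93² + ... + 0.93²) [24 terms] = √(24·0.93²) = 0.93√24 ≈ 4.55605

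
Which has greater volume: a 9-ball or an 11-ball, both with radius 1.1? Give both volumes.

V_9(1.1) ≈ 7.77771. V_11(1.1) ≈ 5.37557. The 9-ball is larger.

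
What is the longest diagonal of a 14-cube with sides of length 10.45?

d = √(10.45² + 10.45² + ... + 10.45²) [14 terms] = √(14·10.45²) = 10.45√14 ≈ 39.1003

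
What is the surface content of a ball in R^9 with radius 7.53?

|∂B_9(7.53)| ≈ 3.06846e+08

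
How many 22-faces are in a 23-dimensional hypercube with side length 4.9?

Number of 22-faces = C(23,22) · 2^(23-22) = 23 · 2 = 46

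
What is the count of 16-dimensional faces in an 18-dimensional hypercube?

f_16(18-cube) = (18 choose 16) · 2^2 = 612.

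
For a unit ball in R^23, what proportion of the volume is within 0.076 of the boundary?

V(inner)/V(outer) = ((1-0.076)/1)^23 ≈ 0.1624, so the shell fraction is 0.837649.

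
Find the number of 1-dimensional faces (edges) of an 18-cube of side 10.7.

Number of 1-faces = C(18,1)·2^(18-1) = 18·131072 = 2359296.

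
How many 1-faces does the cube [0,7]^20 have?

Each of the 2^20 = 1048576 vertices has degree 20; total edges = 20·2^20/2 = 10485760.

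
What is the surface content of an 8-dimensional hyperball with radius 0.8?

S_8(0.8) = 2·π^(8/2)·(0.8)^7 / Γ(8/2) ≈ 6.80939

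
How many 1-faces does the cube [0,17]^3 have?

Number of 1-faces = C(3,1)·2^(3-1) = 3·4 = 12.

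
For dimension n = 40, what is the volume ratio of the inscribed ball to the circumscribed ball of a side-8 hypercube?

Volume scales as r^n, and r_in/r_out = 1/√40, giving (1/√40)^40 ≈ 9.09495e-33.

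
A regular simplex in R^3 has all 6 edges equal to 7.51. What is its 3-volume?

Volume = (√2/12) · 7.51³ = 49.9176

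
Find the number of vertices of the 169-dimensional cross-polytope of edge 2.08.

The 169-dimensional cross-polytope has 2n = 2·169 = 338 vertices.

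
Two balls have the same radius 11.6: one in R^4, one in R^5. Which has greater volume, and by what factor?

V_4(11.6) ≈ 89351.5, V_5(11.6) ≈ 1.10558e+06. The 5-ball is larger by a factor of 12.37.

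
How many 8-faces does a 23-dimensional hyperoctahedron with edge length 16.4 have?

f_8(23-orthoplex) = 2^9 · (23 choose 9) = 418401280.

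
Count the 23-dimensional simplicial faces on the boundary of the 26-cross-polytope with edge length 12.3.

Number of 23-faces = 2^(23+1) · C(26,23+1) = 16777216 · 325 = 5452595200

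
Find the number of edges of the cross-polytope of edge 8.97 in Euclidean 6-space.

Number of 1-faces = 2^(1+1) · C(6,1+1) = 4 · 15 = 60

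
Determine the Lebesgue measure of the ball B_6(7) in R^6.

V = 117649·π^3/6 ≈ 607976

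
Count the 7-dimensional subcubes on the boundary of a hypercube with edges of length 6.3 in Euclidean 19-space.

Choose 7 of 19 axes to span the face (C(19,7) = 50388 ways), then fix each of the remaining 12 coordinates at one of its two extreme values (2^12 = 4096 ways): 50388·4096 = 206389248.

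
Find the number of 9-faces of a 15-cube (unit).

f_9(15-cube) = (15 choose 9) · 2^6 = 320320.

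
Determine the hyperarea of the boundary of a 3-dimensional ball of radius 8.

S = n·V_n(r)/r = 3·V_3(8)/8 (volume-to-surface relation), giving 4πr² = 4π·(8)² ≈ 804.248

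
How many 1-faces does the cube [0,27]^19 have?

Each of the 2^19 = 524288 vertices has degree 19; total edges = 19·2^19/2 = 4980736.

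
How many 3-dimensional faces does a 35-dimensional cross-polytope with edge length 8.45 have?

Number of 3-faces = 2^(3+1) · C(35,3+1) = 16 · 52360 = 837760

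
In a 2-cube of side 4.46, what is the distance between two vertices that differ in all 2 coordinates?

The space diagonal of an n-cube of side s is s√n. Here 4.46·√2 ≈ 6.30739.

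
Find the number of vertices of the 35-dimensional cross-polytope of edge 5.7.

An n-cross-polytope has 2n vertices; here n = 35, giving 70.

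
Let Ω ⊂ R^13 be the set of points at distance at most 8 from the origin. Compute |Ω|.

V_13(8) = π^(13/2) · (8)^13 / Γ(13/2 + 1) = 70368744177664·π^6/135135 ≈ 5.00623e+11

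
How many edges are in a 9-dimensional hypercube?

Choose 1 of 9 axes to span the face (C(9,1) = 9 ways), then fix each of the remaining 8 coordinates at one of its two extreme values (2^8 = 256 ways): 9·256 = 2304.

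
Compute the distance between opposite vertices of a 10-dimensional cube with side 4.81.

Diagonal = √10 · 4.81 ≈ 15.2106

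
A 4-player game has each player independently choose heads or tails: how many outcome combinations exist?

Each vertex is a binary string of length 4, so there are 2^4 = 16.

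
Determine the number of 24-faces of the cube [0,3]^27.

Number of 24-faces = C(27,24) · 2^(27-24) = 2925 · 8 = 23400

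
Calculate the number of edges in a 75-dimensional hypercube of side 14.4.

The 75-cube has n·2^(n-1) = 75·2^74 = 75·18889465931478580854784 = 1416709944860893564108800 edges.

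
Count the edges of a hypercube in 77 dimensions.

Number of 1-faces = C(77,1)·2^(77-1) = 77·75557863725914323419136 = 5817955506895402903273472.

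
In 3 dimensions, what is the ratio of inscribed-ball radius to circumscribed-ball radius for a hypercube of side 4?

r_in = 4/2 (half the side); r_out = 4√3/2 (half the diagonal). Ratio = 1/√3 ≈ 0.57735.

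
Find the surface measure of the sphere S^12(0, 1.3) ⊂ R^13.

S_13(1.3) = 2·π^(13/2)·(1.3)^12 / Γ(13/2) ≈ 275.807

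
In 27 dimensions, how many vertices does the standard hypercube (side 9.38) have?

An n-cube has 2^n vertices; for n = 27 that is 2^27 = 134217728.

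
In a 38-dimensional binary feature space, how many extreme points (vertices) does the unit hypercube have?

The 38-cube has 2^38 = 274877906944 vertices.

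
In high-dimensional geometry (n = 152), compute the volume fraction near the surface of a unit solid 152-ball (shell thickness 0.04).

1 - (1-0.04)^152 ≈ 0.997981 ≈ 99.80%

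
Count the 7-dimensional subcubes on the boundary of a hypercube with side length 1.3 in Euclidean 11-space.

Number of 7-faces = C(11,7) · 2^(11-7) = 330 · 16 = 5280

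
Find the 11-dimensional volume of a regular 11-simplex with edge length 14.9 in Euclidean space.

For a regular n-simplex with edge a, V = (a^n / n!)·√((n+1)/2^n). With a=14.9, n=11: V ≈ 15410.6.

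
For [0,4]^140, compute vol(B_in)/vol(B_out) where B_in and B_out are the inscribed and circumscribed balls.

V_in/V_out = n^(-n/2) = 140^(-140/2) ≈ 5.90252e-151.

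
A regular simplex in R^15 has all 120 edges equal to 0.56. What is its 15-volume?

V = (0.56^15 / 15!) · √((15+1) / 2^15) ≈ 2.82264e-18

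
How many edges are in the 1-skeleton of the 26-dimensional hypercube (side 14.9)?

Each of the 2^26 = 67108864 vertices has degree 26; total edges = 26·2^26/2 = 872415232.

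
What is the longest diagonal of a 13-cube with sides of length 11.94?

Diagonal = √13 · 11.94 ≈ 43.0503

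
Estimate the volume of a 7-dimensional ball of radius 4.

V_7(4) = π^(7/2) · (4)^7 / Γ(7/2 + 1) = 262144·π^3/105 ≈ 77410.6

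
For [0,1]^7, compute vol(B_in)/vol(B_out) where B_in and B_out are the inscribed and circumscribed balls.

Volume scales as r^n, and r_in/r_out = 1/√7, giving (1/√7)^7 ≈ 0.00110194.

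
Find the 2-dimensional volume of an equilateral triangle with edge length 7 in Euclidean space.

Area = (√3/4) · 7² = 21.2176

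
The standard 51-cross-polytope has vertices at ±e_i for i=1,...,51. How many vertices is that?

Number of vertices = 2n = 102.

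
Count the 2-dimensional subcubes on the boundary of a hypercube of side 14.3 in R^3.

f_2(3-cube) = (3 choose 2) · 2^1 = 6.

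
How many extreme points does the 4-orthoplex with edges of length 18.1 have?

Number of vertices = 2n = 8.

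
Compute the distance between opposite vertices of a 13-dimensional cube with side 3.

||(3,3,...,3)|| = √(13)·3 ≈ 10.8167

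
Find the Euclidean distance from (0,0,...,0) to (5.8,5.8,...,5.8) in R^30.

Diagonal = √30 · 5.8 ≈ 31.7679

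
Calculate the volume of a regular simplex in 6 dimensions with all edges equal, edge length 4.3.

Volume = 4.3^6 · √(7/2^6) / 6! ≈ 2.9036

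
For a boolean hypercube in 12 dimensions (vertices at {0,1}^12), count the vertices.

The 12-cube has 2^12 = 4096 vertices.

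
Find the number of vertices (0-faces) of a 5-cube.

An n-cube has C(n,k)·2^(n-k) k-faces. Here C(5,0)·2^5 = 1·32 = 32.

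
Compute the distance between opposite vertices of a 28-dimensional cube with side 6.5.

d = √(6.5² + 6.5² + ... + 6.5²) [28 terms] = √(28·6.5²) = 6.5√28 ≈ 34.3948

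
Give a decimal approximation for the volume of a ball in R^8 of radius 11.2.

V_8(11.2) = π^(8/2) · (11.2)^8 / Γ(8/2 + 1) ≈ 1.00492e+09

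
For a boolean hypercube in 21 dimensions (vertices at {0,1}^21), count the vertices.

Each vertex is a binary string of length 21, so there are 2^21 = 2097152.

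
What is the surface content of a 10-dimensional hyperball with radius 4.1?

S = n·V_n(r)/r = 10·V_10(4.1)/4.1 (volume-to-surface relation), giving 8.34878e+06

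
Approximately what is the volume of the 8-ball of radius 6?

V = 69984·π^4 ≈ 6.81708e+06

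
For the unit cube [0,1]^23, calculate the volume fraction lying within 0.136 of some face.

The inner cube has side 1-2·0.136 = 0.728 and volume (0.728)^23 ≈ 0.0006746, so the shell holds 0.999325 of the volume.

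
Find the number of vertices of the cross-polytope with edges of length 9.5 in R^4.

An n-cross-polytope has 2^(k+1)·C(n,k+1) k-faces. Here 2^1·C(4,1) = 2·4 = 8.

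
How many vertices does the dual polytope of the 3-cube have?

An n-cross-polytope has 2n vertices; here n = 3, giving 6.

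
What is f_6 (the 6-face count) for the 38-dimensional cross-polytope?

An n-cross-polytope has 2^(k+1)·C(n,k+1) k-faces. Here 2^7·C(38,7) = 128·12620256 = 1615392768.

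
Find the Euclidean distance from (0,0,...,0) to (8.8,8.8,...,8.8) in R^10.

||(8.8,8.8,...,8.8)|| = √(10)·8.8 ≈ 27.828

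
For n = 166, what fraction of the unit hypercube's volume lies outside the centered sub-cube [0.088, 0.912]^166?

The inner cube has side 1-2·0.088 = 0.824 and volume (0.824)^166 ≈ 1.106e-14, so the shell holds 1 - 1.106e-14 of the volume.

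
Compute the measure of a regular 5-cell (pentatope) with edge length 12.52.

For a regular n-simplex with edge a, V = (a^n / n!)·√((n+1)/2^n). With a=12.52, n=4: V ≈ 572.31.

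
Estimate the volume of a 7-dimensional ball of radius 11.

Volume = π^{7/2}·(11)^7/Γ(9/2) = 311794736·π^3/105 ≈ 9.20723e+07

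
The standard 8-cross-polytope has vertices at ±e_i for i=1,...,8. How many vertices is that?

The vertices are ±e_1, ..., ±e_8, so there are 2·8 = 16.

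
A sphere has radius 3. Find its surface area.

The surface area of an n-ball is 2π^(n/2) r^(n-1) / Γ(n/2). For n=3, r=3: 4πr² = 4π·(3)² ≈ 113.097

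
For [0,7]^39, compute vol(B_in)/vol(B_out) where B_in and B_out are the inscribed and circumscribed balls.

Volume scales as r^n, and r_in/r_out = 1/√39, giving (1/√39)^39 ≈ 9.42411e-32.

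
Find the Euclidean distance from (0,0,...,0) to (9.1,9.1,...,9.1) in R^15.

||(9.1,9.1,...,9.1)|| = √(15)·9.1 ≈ 35.2441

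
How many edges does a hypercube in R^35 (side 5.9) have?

Each of the 2^35 = 34359738368 vertices has degree 35; total edges = 35·2^35/2 = 601295421440.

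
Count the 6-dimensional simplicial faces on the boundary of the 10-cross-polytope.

f_6(10-orthoplex) = 2^7 · (10 choose 7) = 15360.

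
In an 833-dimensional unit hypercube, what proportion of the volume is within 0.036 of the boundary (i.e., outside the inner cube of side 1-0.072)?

1 - (1 - 2·0.036)^833 = 1 - 0.928^833 ≈ 1 - 9.278e-28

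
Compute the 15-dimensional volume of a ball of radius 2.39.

The n-ball volume is π^(n/2)·r^n/Γ(n/2+1). With n=15, r=2.39: V ≈ 180883.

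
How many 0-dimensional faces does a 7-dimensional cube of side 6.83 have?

Number of 0-faces = C(7,0) · 2^(7-0) = 1 · 128 = 128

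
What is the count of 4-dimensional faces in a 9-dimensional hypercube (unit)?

Number of 4-faces = C(9,4) · 2^(9-4) = 126 · 32 = 4032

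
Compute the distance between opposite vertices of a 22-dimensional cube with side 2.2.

d = √(2.2² + 2.2² + ... + 2.2²) [22 terms] = √(22·2.2²) = 2.2√22 ≈ 10.3189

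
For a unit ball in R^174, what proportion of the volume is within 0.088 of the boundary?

V(inner)/V(outer) = ((1-0.088)/1)^174 ≈ 1.094e-07, so the shell fraction is 0.9999998906.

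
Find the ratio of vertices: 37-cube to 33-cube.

The 37-cube has 2^37 = 137438953472 vertices. The 33-cube has 2^33 = 8589934592 vertices. Ratio: 137438953472/8589934592 = 16.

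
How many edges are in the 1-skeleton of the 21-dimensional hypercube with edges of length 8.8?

An n-cube has n·2^(n-1) edges. With n = 21: 21·1048576 = 22020096.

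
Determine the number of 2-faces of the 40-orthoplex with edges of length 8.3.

Number of 2-faces = 2^(2+1) · C(40,2+1) = 8 · 9880 = 79040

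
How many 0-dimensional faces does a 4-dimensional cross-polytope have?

An n-cross-polytope has 2^(k+1)·C(n,k+1) k-faces. Here 2^1·C(4,1) = 2·4 = 8.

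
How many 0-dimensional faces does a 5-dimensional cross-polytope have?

Each 0-face is the convex hull of 1 vertex, one chosen as ±e_i from each of 1 distinct axis: 2^1·C(5,1) = 10.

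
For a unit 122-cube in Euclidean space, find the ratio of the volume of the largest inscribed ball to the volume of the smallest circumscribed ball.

The radii are 1/2 and 1√122/2, so the volume ratio is (1/√122)^122 = 122^{-122/2} ≈ 5.39573e-128.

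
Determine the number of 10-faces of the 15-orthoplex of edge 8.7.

Number of 10-faces = 2^(10+1) · C(15,10+1) = 2048 · 1365 = 2795520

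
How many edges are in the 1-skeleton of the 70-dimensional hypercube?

The 70-cube has n·2^(n-1) = 70·2^69 = 70·590295810358705651712 = 41320706725109395619840 edges.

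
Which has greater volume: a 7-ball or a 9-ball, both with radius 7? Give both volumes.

V_7(7) ≈ 3.89105e+06. V_9(7) ≈ 1.33107e+08. The 9-ball is larger.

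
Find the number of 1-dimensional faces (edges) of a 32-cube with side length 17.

Each of the 2^32 = 4294967296 vertices has degree 32; total edges = 32·2^32/2 = 68719476736.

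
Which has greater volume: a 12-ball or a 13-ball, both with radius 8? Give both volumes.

V_12(8) ≈ 9.17586e+10. V_13(8) ≈ 5.00623e+11. The 13-ball is larger.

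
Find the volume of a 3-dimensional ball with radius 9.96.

V_3(9.96) = π^(3/2) · (9.96)^3 / Γ(3/2 + 1) ≈ 4138.73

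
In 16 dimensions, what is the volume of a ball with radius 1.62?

The n-ball volume is π^(n/2)·r^n/Γ(n/2+1). With n=16, r=1.62: V ≈ 529.564.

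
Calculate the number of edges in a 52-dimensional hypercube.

Number of 1-faces = C(52,1)·2^(52-1) = 52·2251799813685248 = 117093590311632896.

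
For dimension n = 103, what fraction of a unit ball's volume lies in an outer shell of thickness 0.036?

1 - (1-0.036)^103 ≈ 0.977095 ≈ 97.71%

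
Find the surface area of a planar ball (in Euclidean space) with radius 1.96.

S_2(1.96) = 2·π^(2/2)·(1.96)^1 / Γ(2/2) = 2πr = 2π·1.96 ≈ 12.315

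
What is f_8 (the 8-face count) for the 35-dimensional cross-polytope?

An n-cross-polytope has 2^(k+1)·C(n,k+1) k-faces. Here 2^9·C(35,9) = 512·70607460 = 36151019520.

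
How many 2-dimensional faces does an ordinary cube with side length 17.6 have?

Number of 2-faces = C(3,2) · 2^(3-2) = 3 · 2 = 6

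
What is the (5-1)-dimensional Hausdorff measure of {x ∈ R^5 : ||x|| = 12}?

S_5(12) = 2·π^(5/2)·(12)^4 / Γ(5/2) = 55296·π^2 ≈ 545750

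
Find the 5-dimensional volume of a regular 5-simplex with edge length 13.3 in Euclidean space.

Volume = 13.3^5 · √(6/2^5) / 5! ≈ 1501.68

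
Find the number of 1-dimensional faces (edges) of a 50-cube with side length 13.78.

An n-cube has n·2^(n-1) edges. With n = 50: 50·562949953421312 = 28147497671065600.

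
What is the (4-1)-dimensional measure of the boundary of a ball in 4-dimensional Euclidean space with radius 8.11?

The surface area of an n-ball is 2π^(n/2) r^(n-1) / Γ(n/2). For n=4, r=8.11: 10529.1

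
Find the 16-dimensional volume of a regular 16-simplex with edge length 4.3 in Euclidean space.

V = (4.3^16 / 16!) · √((16+1) / 2^16) ≈ 1.05162e-05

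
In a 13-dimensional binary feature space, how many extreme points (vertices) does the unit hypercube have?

An n-cube has 2^n vertices; for n = 13 that is 2^13 = 8192.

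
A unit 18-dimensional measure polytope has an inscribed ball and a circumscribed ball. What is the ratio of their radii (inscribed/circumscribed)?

r_in = 1/2 (half the side); r_out = 1√18/2 (half the diagonal). Ratio = 1/√18 ≈ 0.235702.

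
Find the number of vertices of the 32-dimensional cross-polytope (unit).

The vertices are ±e_1, ..., ±e_32, so there are 2·32 = 64.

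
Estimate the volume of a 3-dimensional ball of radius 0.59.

The n-ball volume is π^(n/2)·r^n/Γ(n/2+1). With n=3, r=0.59: V ≈ 0.86029.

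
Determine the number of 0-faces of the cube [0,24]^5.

f_0(5-cube) = (5 choose 0) · 2^5 = 32.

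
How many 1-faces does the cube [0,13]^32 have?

An n-cube has n·2^(n-1) edges. With n = 32: 32·2147483648 = 68719476736.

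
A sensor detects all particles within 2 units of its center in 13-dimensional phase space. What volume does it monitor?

Volume = π^{13/2}·(2)^13/Γ(15/2) = 1048576·π^6/135135 ≈ 7459.87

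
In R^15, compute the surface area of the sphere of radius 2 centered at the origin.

S_15(2) = 2·π^(15/2)·(2)^14 / Γ(15/2) = 4194304·π^7/135135 ≈ 93743.5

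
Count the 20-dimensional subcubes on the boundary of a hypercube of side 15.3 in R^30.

f_20(30-cube) = (30 choose 20) · 2^10 = 30766095360.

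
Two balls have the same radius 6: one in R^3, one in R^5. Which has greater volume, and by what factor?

V_3(6) ≈ 904.779, V_5(6) ≈ 40931.2. The 5-ball is larger by a factor of 45.24.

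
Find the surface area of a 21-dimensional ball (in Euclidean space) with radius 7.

S = n·V_n(r)/r = 21·V_21(7)/7 (volume-to-surface relation), giving 23344937339644196864·π^10/93532725 ≈ 2.33737e+16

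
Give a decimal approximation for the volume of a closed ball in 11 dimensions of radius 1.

V_11(1) = π^(11/2) · (1)^11 / Γ(11/2 + 1) = 64·π^5/10395 ≈ 1.8841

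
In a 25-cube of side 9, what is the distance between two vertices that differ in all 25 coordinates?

The space diagonal of an n-cube of side s is s√n. Here 9·√25 = 45.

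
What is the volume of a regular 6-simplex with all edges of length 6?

V_6 = √(7) · 6^6 / (6! · 2^(6/2)) ≈ 21.4306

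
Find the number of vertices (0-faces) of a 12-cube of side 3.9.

Number of 0-faces = C(12,0) · 2^(12-0) = 1 · 4096 = 4096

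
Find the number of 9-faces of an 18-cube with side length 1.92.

f_9(18-cube) = (18 choose 9) · 2^9 = 24893440.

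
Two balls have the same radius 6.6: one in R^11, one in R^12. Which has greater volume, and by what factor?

V_11(6.6) ≈ 1.95024e+09, V_12(6.6) ≈ 9.12208e+09. The 12-ball is larger by a factor of 4.677.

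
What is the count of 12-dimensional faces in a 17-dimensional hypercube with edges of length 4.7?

Number of 12-faces = C(17,12) · 2^(17-12) = 6188 · 32 = 198016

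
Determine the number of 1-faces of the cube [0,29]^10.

Choose 1 of 10 axes to span the face (C(10,1) = 10 ways), then fix each of the remaining 9 coordinates at one of its two extreme values (2^9 = 512 ways): 10·512 = 5120.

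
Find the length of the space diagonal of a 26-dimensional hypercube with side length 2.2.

Diagonal = √26 · 2.2 ≈ 11.2178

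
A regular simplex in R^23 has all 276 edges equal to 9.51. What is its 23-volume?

V = (9.51^23 / 23!) · √((23+1) / 2^23) ≈ 0.00206024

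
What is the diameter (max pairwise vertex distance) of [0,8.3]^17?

||(8.3,8.3,...,8.3)|| = √(17)·8.3 ≈ 34.2218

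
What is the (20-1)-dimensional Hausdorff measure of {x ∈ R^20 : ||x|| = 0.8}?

S_20(0.8) = 2·π^(20/2)·(0.8)^19 / Γ(20/2) ≈ 0.00743833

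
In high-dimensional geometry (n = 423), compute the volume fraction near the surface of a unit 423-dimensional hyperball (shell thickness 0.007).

1 - (1-0.007)^423 ≈ 0.948769 ≈ 94.88%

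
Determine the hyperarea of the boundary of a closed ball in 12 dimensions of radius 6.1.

S_12(6.1) = 2·π^(12/2)·(6.1)^11 / Γ(12/2) ≈ 6.9723e+09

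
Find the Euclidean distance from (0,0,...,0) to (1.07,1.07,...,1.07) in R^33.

Diagonal = √33 · 1.07 ≈ 6.14668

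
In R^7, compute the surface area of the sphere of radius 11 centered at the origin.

S_7(11) = 2·π^(7/2)·(11)^6 / Γ(7/2) = 28344976·π^3/15 ≈ 5.85915e+07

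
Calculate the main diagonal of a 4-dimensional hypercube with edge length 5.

||(5,5,...,5)|| = √(4)·5 = 10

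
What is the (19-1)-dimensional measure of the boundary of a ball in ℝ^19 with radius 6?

|∂B_19(6)| = 1283918464548864·π^9/425425 ≈ 8.99629e+13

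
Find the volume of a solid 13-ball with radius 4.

The n-ball volume is π^(n/2)·r^n/Γ(n/2+1). With n=13, r=4: V = 8589934592·π^6/135135 ≈ 6.11113e+07.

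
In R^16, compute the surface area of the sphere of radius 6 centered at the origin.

S_16(6) = 2·π^(16/2)·(6)^15 / Γ(16/2) = 6530347008·π^8/35 ≈ 1.77038e+12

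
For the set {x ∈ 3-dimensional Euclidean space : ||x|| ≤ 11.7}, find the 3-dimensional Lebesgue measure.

V_3(11.7) = π^(3/2) · (11.7)^3 / Γ(3/2 + 1) ≈ 6708.82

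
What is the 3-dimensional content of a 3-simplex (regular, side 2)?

Volume = (√2/12) · 2³ = 0.942809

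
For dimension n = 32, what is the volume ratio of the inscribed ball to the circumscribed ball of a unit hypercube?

The radii are 1/2 and 1√32/2, so the volume ratio is (1/√32)^32 = 32^{-32/2} ≈ 8.27181e-25.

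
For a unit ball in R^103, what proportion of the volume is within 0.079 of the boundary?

1 - (1-0.079)^103 ≈ 0.999792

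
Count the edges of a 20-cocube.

An n-cross-polytope has 2^(k+1)·C(n,k+1) k-faces. Here 2^2·C(20,2) = 4·190 = 760.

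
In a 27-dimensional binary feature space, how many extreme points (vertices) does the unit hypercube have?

Each vertex is a binary string of length 27, so there are 2^27 = 134217728.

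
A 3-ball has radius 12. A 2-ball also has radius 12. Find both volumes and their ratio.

V_3(12) ≈ 7238.23. V_2(12) ≈ 452.389. Ratio V_3/V_2 ≈ 16.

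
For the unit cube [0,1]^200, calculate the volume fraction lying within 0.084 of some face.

Shell fraction = 1 - (1-0.168)^200 ≈ 1 - 1.058e-16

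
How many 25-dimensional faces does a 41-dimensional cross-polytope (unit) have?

Number of 25-faces = 2^(25+1) · C(41,25+1) = 67108864 · 63432274896 = 4256867909206278144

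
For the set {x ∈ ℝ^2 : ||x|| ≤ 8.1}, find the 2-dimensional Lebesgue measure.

The n-ball volume is π^(n/2)·r^n/Γ(n/2+1). With n=2, r=8.1: V ≈ 206.12.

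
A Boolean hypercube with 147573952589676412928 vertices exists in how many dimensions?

2^n = 147573952589676412928 ⇒ n = log_2(147573952589676412928) = 67.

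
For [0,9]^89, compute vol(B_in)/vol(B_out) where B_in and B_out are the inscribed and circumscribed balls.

V_in / V_out = (r_in/r_out)^89 = (1/√89)^89 = 89^(-89/2) ≈ 1.78708e-87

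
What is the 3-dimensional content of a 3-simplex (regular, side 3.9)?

Volume = (√2/12) · 3.9³ = 6.99081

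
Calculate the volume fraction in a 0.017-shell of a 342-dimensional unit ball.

1 - (1-0.017)^342 ≈ 0.99716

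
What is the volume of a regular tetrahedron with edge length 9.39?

Volume = (√2/12) · 9.39³ = 97.5732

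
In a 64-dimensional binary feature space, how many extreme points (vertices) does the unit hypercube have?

An n-cube has 2^n vertices; for n = 64 that is 2^64 = 18446744073709551616.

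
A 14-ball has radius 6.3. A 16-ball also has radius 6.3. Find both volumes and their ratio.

V_14(6.3) ≈ 9.29793e+10. V_16(6.3) ≈ 1.4492e+12. Ratio V_14/V_16 ≈ 0.06416.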